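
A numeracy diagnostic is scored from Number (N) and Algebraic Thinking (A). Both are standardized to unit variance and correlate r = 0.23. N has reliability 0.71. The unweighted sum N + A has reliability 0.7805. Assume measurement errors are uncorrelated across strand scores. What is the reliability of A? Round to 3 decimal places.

Var(N+A) = 2 + 2·0.23 = 2.460.
True-score variance = ρ_N + ρ_A + 2·0.23, so 0.7805 = (0.71 + ρ_A + 0.46) / 2.460.
ρ_A = 0.7805·2.460 − 0.71 − 0.46 = 0.750.

0.750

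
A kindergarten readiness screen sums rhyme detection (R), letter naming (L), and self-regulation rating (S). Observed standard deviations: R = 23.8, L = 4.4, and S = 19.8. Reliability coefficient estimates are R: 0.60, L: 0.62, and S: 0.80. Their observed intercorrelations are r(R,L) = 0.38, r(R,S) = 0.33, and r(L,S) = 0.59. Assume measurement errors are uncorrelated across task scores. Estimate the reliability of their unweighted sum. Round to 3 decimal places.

Var(R+L+S) = 23.8² + 4.4² + 19.8² + 2·[23.8·4.4·0.38 + 23.8·19.8·0.33 + 4.4·19.8·0.59] = 977.84 + 493.407 = 1471.25.
Under uncorrelated errors the observed covariances equal the true-score covariances, so only the own-variance terms attenuate.
True-score variance = [23.8²·0.60 + 4.4²·0.62 + 19.8²·0.80] + 493.407 = 665.499 + 493.407 = 1158.91.
Reliability = 1158.91 / 1471.25 = 0.788.

0.788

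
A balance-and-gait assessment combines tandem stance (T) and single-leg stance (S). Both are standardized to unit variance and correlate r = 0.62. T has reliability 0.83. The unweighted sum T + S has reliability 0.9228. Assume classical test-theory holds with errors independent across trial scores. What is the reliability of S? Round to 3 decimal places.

0.920

Var(T+S) = 2 + 2·0.62 = 3.240.
True-score variance = ρ_T + ρ_S + 2·0.62, so 0.9228 = (0.83 + ρ_S + 1.24) / 3.240.
ρ_S = 0.9228·3.240 − 0.83 − 1.24 = 0.920.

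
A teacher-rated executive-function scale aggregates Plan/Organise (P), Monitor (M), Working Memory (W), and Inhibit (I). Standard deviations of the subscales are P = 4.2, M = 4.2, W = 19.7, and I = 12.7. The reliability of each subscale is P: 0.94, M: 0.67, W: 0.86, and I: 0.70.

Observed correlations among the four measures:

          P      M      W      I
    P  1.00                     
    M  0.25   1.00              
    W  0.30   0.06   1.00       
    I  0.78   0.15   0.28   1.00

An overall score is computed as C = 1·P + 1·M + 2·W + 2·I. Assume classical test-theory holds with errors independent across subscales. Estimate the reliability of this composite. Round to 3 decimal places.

0.866

Var(C) = 4.2² + 4.2² + 2²·19.7² + 2²·12.7² + 2·[4.2·4.2·0.25 + 2·4.2·19.7·0.30 + 2·4.2·12.7·0.78 + 2·4.2·19.7·0.06 + 2·4.2·12.7·0.15 + 4·19.7·12.7·0.28] = 2232.8 + 886.816 = 3119.62.
Because errors are independent across components, Cov(Tᵢ,Tⱼ) = Cov(Xᵢ,Xⱼ); the off-diagonal part of the true-score variance is the same as above.
True-score variance = [4.2²·0.94 + 4.2²·0.67 + 2²·19.7²·0.86 + 2²·12.7²·0.70] + 886.816 = 1815.04 + 886.816 = 2701.86.
Reliability = 2701.86 / 3119.62 = 0.866.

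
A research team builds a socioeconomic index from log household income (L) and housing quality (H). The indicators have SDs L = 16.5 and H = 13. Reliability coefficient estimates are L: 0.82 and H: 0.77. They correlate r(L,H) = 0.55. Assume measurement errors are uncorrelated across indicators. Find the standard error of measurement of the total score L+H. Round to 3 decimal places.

Var(total) = 441.25 + 235.95 = 677.2.
True-score variance = 353.375 + 235.95 = 589.325, so reliability = 0.8702.
Error variance = 677.2 − 589.325 = 87.875; SEM = √87.875 = 9.374.

9.374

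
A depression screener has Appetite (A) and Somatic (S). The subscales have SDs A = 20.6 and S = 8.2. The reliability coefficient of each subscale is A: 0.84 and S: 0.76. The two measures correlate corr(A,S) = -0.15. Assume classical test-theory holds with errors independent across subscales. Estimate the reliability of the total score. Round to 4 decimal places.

Var(A+S) = 20.6² + 8.2² + 2·[20.6·8.2·(-0.15)] = 491.6 − 50.676 = 440.924.
Under uncorrelated errors the observed covariances equal the true-score covariances, so only the own-variance terms attenuate.
True-score variance = [20.6²·0.84 + 8.2²·0.76] − 50.676 = 407.565 − 50.676 = 356.889.
Reliability = 356.889 / 440.924 = 0.8094.

0.8094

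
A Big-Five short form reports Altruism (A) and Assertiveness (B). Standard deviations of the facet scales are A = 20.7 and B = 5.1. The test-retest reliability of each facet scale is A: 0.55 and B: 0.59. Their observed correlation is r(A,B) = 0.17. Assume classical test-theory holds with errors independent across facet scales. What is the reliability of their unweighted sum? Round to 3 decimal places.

0.585

Var(A+B) = 20.7² + 5.1² + 2·[20.7·5.1·0.17] = 454.5 + 35.8938 = 490.394.
Because errors are independent across components, Cov(Tᵢ,Tⱼ) = Cov(Xᵢ,Xⱼ); the off-diagonal part of the true-score variance is the same as above.
True-score variance = [20.7²·0.55 + 5.1²·0.59] + 35.8938 = 251.015 + 35.8938 = 286.909.
Reliability = 286.909 / 490.394 = 0.585.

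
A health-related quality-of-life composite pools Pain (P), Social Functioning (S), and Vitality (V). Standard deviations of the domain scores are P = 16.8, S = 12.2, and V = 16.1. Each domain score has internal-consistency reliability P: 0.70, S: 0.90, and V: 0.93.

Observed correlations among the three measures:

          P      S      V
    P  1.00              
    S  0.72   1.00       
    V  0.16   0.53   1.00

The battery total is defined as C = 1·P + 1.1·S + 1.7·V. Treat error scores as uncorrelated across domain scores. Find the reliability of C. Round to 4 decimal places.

Var(C) = 16.8² + 1.1²·12.2² + 1.7²·16.1² + 2·[1.1·16.8·12.2·0.72 + 1.7·16.8·16.1·0.16 + 1.87·12.2·16.1·0.53] = 1211.45 + 861.141 = 2072.59.
Under uncorrelated errors the observed covariances equal the true-score covariances, so only the own-variance terms attenuate.
True-score variance = [16.8²·0.70 + 1.1²·12.2²·0.90 + 1.7²·16.1²·0.93] + 861.141 = 1056.33 + 861.141 = 1917.47.
Reliability = 1917.47 / 2072.59 = 0.9252.

0.9252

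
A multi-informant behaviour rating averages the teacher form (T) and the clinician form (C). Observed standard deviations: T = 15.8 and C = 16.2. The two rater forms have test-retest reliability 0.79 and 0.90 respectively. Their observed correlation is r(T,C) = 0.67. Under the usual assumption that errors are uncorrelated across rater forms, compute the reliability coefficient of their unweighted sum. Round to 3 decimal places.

Var(T+C) = 15.8² + 16.2² + 2·[15.8·16.2·0.67] = 512.08 + 342.986 = 855.066.
Under uncorrelated errors the observed covariances equal the true-score covariances, so only the own-variance terms attenuate.
True-score variance = [15.8²·0.79 + 16.2²·0.90] + 342.986 = 433.412 + 342.986 = 776.398.
Reliability = 776.398 / 855.066 = 0.908.

0.908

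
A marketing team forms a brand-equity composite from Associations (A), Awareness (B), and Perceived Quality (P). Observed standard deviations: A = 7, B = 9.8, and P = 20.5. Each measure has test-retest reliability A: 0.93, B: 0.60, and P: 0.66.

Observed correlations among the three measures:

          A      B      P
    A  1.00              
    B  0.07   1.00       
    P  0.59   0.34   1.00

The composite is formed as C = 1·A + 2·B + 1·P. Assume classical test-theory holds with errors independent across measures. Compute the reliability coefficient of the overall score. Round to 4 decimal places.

0.7719

Var(C) = 7² + 2²·9.8² + 20.5² + 2·[2·7·9.8·0.07 + 7·20.5·0.59 + 2·9.8·20.5·0.34] = 853.41 + 461.762 = 1315.17.
With uncorrelated errors the cross-covariances are all true-score covariance, so they carry over unchanged; only the diagonal terms shrink to ρᵢσᵢ².
True-score variance = [7²·0.93 + 2²·9.8²·0.60 + 20.5²·0.66] + 461.762 = 553.431 + 461.762 = 1015.19.
Reliability = 1015.19 / 1315.17 = 0.7719.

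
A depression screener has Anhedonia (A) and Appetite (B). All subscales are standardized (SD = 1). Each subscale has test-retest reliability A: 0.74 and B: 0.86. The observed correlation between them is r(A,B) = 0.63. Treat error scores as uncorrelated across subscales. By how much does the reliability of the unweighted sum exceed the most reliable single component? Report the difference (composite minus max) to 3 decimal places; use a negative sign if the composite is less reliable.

0.017

Var(sum) = 2 + 1.26 = 3.26; true-score variance = 1.6 + 1.26 = 2.86; composite reliability = 0.8773.
Max component reliability = 0.8600.
Difference = 0.8773 − 0.8600 = 0.017.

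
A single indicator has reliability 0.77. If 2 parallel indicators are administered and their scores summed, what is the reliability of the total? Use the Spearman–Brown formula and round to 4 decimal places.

0.8701

ρ_k = kρ / (1 + (k−1)ρ) = 2·0.77 / (1 + 1·0.77) = 1.540 / 1.770 = 0.8701.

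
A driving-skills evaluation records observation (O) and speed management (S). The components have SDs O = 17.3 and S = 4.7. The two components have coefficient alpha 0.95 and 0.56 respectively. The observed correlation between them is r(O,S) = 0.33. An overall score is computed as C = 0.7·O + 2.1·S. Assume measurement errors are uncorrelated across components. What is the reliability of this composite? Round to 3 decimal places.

0.845

Var(C) = 0.7²·17.3² + 2.1²·4.7² + 2·[1.47·17.3·4.7·0.33] = 244.069 + 78.887 = 322.956.
Because errors are independent across components, Cov(Tᵢ,Tⱼ) = Cov(Xᵢ,Xⱼ); the off-diagonal part of the true-score variance is the same as above.
True-score variance = [0.7²·17.3²·0.95 + 2.1²·4.7²·0.56] + 78.887 = 193.873 + 78.887 = 272.76.
Reliability = 272.76 / 322.956 = 0.845.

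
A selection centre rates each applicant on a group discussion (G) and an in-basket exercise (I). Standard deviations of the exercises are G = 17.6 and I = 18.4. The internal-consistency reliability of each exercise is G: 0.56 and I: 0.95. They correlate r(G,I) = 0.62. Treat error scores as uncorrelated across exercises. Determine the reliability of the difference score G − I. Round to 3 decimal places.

0.379

Var(G−I) = 17.6² + 18.4² − 2·17.6·18.4·0.62 = 648.32 − 401.562 = 246.758.
Under uncorrelated errors the observed covariances equal the true-score covariances, so only the own-variance terms attenuate.
True-score variance = [17.6²·0.56 + 18.4²·0.95] − 401.562 = 495.098 − 401.562 = 93.536.
Reliability = 93.536 / 246.758 = 0.379.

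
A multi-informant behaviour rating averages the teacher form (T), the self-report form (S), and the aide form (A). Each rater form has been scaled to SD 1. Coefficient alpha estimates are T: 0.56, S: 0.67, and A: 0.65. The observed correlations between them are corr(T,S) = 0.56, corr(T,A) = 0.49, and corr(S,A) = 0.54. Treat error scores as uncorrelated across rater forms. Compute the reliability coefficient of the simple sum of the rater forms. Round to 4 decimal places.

0.8188

Var(T+S+A) = 3 + 2·[0.56 + 0.49 + 0.54] = 3 + 3.18 = 6.18.
With uncorrelated errors the cross-covariances are all true-score covariance, so they carry over unchanged; only the diagonal terms shrink to ρᵢσᵢ².
True-score variance = [0.56 + 0.67 + 0.65] + 3.18 = 1.88 + 3.18 = 5.06.
Reliability = 5.06 / 6.18 = 0.8188.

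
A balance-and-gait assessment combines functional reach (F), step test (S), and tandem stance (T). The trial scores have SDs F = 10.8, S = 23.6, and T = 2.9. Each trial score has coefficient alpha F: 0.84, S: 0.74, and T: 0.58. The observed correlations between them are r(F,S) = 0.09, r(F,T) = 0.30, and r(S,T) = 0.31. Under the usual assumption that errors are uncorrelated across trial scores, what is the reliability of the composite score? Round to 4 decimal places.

0.7884

Var(F+S+T) = 10.8² + 23.6² + 2.9² + 2·[10.8·23.6·0.09 + 10.8·2.9·0.30 + 23.6·2.9·0.31] = 682.01 + 107.103 = 789.113.
Because errors are independent across components, Cov(Tᵢ,Tⱼ) = Cov(Xᵢ,Xⱼ); the off-diagonal part of the true-score variance is the same as above.
True-score variance = [10.8²·0.84 + 23.6²·0.74 + 2.9²·0.58] + 107.103 = 515.006 + 107.103 = 622.109.
Reliability = 622.109 / 789.113 = 0.7884.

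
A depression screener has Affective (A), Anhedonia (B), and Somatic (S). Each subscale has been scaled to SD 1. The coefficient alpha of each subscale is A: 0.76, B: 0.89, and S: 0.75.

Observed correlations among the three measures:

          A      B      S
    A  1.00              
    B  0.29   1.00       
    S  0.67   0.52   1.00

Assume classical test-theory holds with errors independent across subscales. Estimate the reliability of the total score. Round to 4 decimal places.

0.8993

Var(A+B+S) = 3 + 2·[0.29 + 0.67 + 0.52] = 3 + 2.96 = 5.96.
Because errors are independent across components, Cov(Tᵢ,Tⱼ) = Cov(Xᵢ,Xⱼ); the off-diagonal part of the true-score variance is the same as above.
True-score variance = [0.76 + 0.89 + 0.75] + 2.96 = 2.4 + 2.96 = 5.36.
Reliability = 5.36 / 5.96 = 0.8993.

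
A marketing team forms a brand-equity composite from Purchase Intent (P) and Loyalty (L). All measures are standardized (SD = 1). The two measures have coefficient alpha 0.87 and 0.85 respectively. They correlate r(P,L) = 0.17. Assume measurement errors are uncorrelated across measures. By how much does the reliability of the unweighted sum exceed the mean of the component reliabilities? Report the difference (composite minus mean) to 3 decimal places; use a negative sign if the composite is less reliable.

Var(sum) = 2 + 0.34 = 2.34; true-score variance = 1.72 + 0.34 = 2.06; composite reliability = 0.8803.
Mean component reliability = 0.8600.
Difference = 0.8803 − 0.8600 = 0.020.

0.020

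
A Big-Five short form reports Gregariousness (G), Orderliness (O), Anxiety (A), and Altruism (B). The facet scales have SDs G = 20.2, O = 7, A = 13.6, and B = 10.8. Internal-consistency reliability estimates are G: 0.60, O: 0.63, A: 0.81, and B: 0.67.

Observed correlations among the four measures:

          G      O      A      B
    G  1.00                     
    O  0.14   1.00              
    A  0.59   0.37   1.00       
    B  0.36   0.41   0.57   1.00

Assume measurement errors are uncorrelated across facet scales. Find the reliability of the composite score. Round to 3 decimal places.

Var(G+O+A+B) = 20.2² + 7² + 13.6² + 10.8² + 2·[20.2·7·0.14 + 20.2·13.6·0.59 + 20.2·10.8·0.36 + 7·13.6·0.37 + 7·10.8·0.41 + 13.6·10.8·0.57] = 758.64 + 820.72 = 1579.36.
With uncorrelated errors the cross-covariances are all true-score covariance, so they carry over unchanged; only the diagonal terms shrink to ρᵢσᵢ².
True-score variance = [20.2²·0.60 + 7²·0.63 + 13.6²·0.81 + 10.8²·0.67] + 820.72 = 503.66 + 820.72 = 1324.38.
Reliability = 1324.38 / 1579.36 = 0.839.

0.839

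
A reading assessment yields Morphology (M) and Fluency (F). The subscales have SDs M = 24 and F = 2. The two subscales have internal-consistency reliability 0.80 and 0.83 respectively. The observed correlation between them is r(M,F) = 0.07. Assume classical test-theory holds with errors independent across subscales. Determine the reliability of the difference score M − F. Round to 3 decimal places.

0.798

Var(M−F) = 24² + 2² − 2·24·2·0.07 = 580 − 6.72 = 573.28.
Under uncorrelated errors the observed covariances equal the true-score covariances, so only the own-variance terms attenuate.
True-score variance = [24²·0.80 + 2²·0.83] − 6.72 = 464.12 − 6.72 = 457.4.
Reliability = 457.4 / 573.28 = 0.798.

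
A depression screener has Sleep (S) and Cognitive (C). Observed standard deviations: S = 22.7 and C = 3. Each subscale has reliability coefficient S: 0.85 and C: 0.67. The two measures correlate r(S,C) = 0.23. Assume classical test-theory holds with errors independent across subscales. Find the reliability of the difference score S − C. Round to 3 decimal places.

0.837

Var(S−C) = 22.7² + 3² − 2·22.7·3·0.23 = 524.29 − 31.326 = 492.964.
Under uncorrelated errors the observed covariances equal the true-score covariances, so only the own-variance terms attenuate.
True-score variance = [22.7²·0.85 + 3²·0.67] − 31.326 = 444.026 − 31.326 = 412.7.
Reliability = 412.7 / 492.964 = 0.837.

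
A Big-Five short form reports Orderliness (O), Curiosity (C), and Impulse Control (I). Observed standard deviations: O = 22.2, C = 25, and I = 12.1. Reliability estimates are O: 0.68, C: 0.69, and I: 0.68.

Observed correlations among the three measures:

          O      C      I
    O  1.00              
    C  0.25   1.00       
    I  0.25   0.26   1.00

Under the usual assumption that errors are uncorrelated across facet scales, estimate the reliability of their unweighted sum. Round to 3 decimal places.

Var(O+C+I) = 22.2² + 25² + 12.1² + 2·[22.2·25·0.25 + 22.2·12.1·0.25 + 25·12.1·0.26] = 1264.25 + 569.11 = 1833.36.
Under uncorrelated errors the observed covariances equal the true-score covariances, so only the own-variance terms attenuate.
True-score variance = [22.2²·0.68 + 25²·0.69 + 12.1²·0.68] + 569.11 = 865.94 + 569.11 = 1435.05.
Reliability = 1435.05 / 1833.36 = 0.783.

0.783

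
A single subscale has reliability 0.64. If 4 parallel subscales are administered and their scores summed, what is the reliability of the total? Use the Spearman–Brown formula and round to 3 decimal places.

ρ_k = kρ / (1 + (k−1)ρ) = 4·0.64 / (1 + 3·0.64) = 2.560 / 2.920 = 0.877.

0.877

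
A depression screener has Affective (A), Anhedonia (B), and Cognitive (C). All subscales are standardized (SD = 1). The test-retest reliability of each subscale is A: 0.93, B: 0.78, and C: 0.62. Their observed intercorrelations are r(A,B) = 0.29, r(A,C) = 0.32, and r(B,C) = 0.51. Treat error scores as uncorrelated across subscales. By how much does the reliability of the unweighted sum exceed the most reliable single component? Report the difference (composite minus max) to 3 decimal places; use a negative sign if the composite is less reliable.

-0.058

Var(sum) = 3 + 2.24 = 5.24; true-score variance = 2.33 + 2.24 = 4.57; composite reliability = 0.8721.
Max component reliability = 0.9300.
Difference = 0.8721 − 0.9300 = -0.058.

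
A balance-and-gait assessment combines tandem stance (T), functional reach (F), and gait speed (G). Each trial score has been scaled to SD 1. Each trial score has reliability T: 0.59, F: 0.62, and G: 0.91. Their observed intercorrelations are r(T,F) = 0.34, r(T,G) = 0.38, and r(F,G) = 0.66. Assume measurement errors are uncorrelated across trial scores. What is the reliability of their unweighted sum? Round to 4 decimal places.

Var(T+F+G) = 3 + 2·[0.34 + 0.38 + 0.66] = 3 + 2.76 = 5.76.
With uncorrelated errors the cross-covariances are all true-score covariance, so they carry over unchanged; only the diagonal terms shrink to ρᵢσᵢ².
True-score variance = [0.59 + 0.62 + 0.91] + 2.76 = 2.12 + 2.76 = 4.88.
Reliability = 4.88 / 5.76 = 0.8472.

0.8472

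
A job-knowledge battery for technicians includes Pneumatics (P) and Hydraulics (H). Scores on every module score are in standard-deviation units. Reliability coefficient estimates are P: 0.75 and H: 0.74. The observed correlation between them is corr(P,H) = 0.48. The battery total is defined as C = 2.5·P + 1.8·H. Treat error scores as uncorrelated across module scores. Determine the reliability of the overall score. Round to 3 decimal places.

0.826

Var(C) = 2.5² + 1.8² + 2·[4.5·0.48] = 9.49 + 4.32 = 13.81.
With uncorrelated errors the cross-covariances are all true-score covariance, so they carry over unchanged; only the diagonal terms shrink to ρᵢσᵢ².
True-score variance = [2.5²·0.75 + 1.8²·0.74] + 4.32 = 7.0851 + 4.32 = 11.4051.
Reliability = 11.4051 / 13.81 = 0.826.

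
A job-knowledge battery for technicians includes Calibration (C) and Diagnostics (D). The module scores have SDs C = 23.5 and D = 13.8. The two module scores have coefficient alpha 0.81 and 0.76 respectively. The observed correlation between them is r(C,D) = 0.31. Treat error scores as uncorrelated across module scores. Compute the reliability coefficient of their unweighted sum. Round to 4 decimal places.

Var(C+D) = 23.5² + 13.8² + 2·[23.5·13.8·0.31] = 742.69 + 201.066 = 943.756.
Because errors are independent across components, Cov(Tᵢ,Tⱼ) = Cov(Xᵢ,Xⱼ); the off-diagonal part of the true-score variance is the same as above.
True-score variance = [23.5²·0.81 + 13.8²·0.76] + 201.066 = 592.057 + 201.066 = 793.123.
Reliability = 793.123 / 943.756 = 0.8404.

0.8404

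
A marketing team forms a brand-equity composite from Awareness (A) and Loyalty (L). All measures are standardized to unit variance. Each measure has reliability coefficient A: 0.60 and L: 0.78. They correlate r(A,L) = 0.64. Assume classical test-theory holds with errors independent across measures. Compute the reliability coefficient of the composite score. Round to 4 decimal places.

0.8110

Var(A+L) = 2 + 2·[0.64] = 2 + 1.28 = 3.28.
Under uncorrelated errors the observed covariances equal the true-score covariances, so only the own-variance terms attenuate.
True-score variance = [0.60 + 0.78] + 1.28 = 1.38 + 1.28 = 2.66.
Reliability = 2.66 / 3.28 = 0.8110.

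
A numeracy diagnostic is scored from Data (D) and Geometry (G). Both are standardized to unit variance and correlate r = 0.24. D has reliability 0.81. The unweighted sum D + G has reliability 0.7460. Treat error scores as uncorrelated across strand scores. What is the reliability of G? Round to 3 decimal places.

0.560

Var(D+G) = 2 + 2·0.24 = 2.480.
True-score variance = ρ_D + ρ_G + 2·0.24, so 0.7460 = (0.81 + ρ_G + 0.48) / 2.480.
ρ_G = 0.7460·2.480 − 0.81 − 0.48 = 0.560.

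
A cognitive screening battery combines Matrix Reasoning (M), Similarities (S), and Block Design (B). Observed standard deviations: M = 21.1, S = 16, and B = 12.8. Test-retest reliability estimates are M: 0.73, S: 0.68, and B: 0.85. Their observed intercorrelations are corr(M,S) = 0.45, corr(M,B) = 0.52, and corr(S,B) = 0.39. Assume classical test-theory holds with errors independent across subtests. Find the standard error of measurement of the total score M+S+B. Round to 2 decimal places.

15.06

Var(total) = 865.05 + 744.467 = 1609.52.
True-score variance = 638.347 + 744.467 = 1382.81, so reliability = 0.8591.
Error variance = 1609.52 − 1382.81 = 226.703; SEM = √226.703 = 15.06.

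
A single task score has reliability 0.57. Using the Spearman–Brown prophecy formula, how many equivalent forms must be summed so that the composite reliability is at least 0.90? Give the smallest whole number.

k ≥ ρ*(1−ρ₁)/(ρ₁(1−ρ*)) = 0.90·0.43 / (0.57·0.10) = 6.789.
Smallest integer k = 7.

7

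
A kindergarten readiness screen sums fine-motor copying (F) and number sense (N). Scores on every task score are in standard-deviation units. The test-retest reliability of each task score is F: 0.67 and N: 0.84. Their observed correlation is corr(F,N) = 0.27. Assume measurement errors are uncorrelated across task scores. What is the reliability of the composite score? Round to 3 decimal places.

0.807

Var(F+N) = 2 + 2·[0.27] = 2 + 0.54 = 2.54.
With uncorrelated errors the cross-covariances are all true-score covariance, so they carry over unchanged; only the diagonal terms shrink to ρᵢσᵢ².
True-score variance = [0.67 + 0.84] + 0.54 = 1.51 + 0.54 = 2.05.
Reliability = 2.05 / 2.54 = 0.807.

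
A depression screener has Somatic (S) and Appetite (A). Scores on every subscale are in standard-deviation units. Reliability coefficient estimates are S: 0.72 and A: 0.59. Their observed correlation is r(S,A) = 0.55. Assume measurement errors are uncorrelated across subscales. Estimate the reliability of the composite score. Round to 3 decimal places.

Var(S+A) = 2 + 2·[0.55] = 2 + 1.1 = 3.1.
With uncorrelated errors the cross-covariances are all true-score covariance, so they carry over unchanged; only the diagonal terms shrink to ρᵢσᵢ².
True-score variance = [0.72 + 0.59] + 1.1 = 1.31 + 1.1 = 2.41.
Reliability = 2.41 / 3.1 = 0.777.

0.777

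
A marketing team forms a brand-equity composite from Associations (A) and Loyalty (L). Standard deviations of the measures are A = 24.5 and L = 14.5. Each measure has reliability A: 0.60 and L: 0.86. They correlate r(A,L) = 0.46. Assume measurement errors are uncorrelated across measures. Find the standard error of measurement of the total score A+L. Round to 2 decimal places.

Var(total) = 810.5 + 326.83 = 1137.33.
True-score variance = 540.965 + 326.83 = 867.795, so reliability = 0.7630.
Error variance = 1137.33 − 867.795 = 269.535; SEM = √269.535 = 16.42.

16.42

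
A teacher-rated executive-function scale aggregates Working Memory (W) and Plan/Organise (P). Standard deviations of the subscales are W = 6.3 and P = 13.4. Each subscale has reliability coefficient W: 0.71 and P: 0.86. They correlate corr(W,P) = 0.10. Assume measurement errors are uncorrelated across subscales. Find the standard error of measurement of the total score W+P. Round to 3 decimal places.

6.054

Var(total) = 219.25 + 16.884 = 236.134.
True-score variance = 182.602 + 16.884 = 199.486, so reliability = 0.8448.
Error variance = 236.134 − 199.486 = 36.6485; SEM = √36.6485 = 6.054.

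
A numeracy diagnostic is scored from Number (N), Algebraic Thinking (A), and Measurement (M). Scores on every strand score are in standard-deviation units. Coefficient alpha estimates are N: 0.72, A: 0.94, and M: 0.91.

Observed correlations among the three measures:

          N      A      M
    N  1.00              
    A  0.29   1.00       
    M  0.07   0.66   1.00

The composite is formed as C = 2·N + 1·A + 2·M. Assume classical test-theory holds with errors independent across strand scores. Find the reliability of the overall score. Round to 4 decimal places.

Var(C) = 2² + 1 + 2² + 2·[2·0.29 + 4·0.07 + 2·0.66] = 9 + 4.36 = 13.36.
Under uncorrelated errors the observed covariances equal the true-score covariances, so only the own-variance terms attenuate.
True-score variance = [2²·0.72 + 0.94 + 2²·0.91] + 4.36 = 7.46 + 4.36 = 11.82.
Reliability = 11.82 / 13.36 = 0.8847.

0.8847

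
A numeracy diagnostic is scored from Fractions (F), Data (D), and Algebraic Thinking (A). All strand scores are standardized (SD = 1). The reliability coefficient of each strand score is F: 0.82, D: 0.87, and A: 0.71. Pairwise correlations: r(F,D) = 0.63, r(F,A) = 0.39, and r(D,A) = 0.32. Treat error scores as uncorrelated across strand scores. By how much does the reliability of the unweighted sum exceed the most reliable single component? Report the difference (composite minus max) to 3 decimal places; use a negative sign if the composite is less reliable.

0.024

Var(sum) = 3 + 2.68 = 5.68; true-score variance = 2.4 + 2.68 = 5.08; composite reliability = 0.8944.
Max component reliability = 0.8700.
Difference = 0.8944 − 0.8700 = 0.024.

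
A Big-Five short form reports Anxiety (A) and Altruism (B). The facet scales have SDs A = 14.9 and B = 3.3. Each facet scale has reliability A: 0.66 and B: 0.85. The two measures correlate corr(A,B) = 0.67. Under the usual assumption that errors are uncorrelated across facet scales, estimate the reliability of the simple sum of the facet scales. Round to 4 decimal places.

Var(A+B) = 14.9² + 3.3² + 2·[14.9·3.3·0.67] = 232.9 + 65.8878 = 298.788.
With uncorrelated errors the cross-covariances are all true-score covariance, so they carry over unchanged; only the diagonal terms shrink to ρᵢσᵢ².
True-score variance = [14.9²·0.66 + 3.3²·0.85] + 65.8878 = 155.783 + 65.8878 = 221.671.
Reliability = 221.671 / 298.788 = 0.7419.

0.7419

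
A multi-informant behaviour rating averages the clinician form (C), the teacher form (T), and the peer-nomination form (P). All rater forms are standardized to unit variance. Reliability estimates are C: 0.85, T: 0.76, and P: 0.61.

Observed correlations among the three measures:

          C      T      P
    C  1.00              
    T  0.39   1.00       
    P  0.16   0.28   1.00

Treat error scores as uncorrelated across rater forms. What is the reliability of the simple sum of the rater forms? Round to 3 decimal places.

0.833

Var(C+T+P) = 3 + 2·[0.39 + 0.16 + 0.28] = 3 + 1.66 = 4.66.
Because errors are independent across components, Cov(Tᵢ,Tⱼ) = Cov(Xᵢ,Xⱼ); the off-diagonal part of the true-score variance is the same as above.
True-score variance = [0.85 + 0.76 + 0.61] + 1.66 = 2.22 + 1.66 = 3.88.
Reliability = 3.88 / 4.66 = 0.833.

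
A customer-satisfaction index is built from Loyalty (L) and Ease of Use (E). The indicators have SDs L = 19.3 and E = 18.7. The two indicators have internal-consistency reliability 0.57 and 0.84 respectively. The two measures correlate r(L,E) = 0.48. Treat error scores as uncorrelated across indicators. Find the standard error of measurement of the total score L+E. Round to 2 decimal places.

14.70

Var(total) = 722.18 + 346.474 = 1068.65.
True-score variance = 506.059 + 346.474 = 852.533, so reliability = 0.7978.
Error variance = 1068.65 − 852.533 = 216.121; SEM = √216.121 = 14.70.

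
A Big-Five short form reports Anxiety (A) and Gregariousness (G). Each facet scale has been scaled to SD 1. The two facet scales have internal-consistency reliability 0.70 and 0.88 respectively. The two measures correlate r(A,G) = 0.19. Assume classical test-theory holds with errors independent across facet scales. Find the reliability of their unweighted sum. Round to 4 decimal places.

Var(A+G) = 2 + 2·[0.19] = 2 + 0.38 = 2.38.
Under uncorrelated errors the observed covariances equal the true-score covariances, so only the own-variance terms attenuate.
True-score variance = [0.70 + 0.88] + 0.38 = 1.58 + 0.38 = 1.96.
Reliability = 1.96 / 2.38 = 0.8235.

0.8235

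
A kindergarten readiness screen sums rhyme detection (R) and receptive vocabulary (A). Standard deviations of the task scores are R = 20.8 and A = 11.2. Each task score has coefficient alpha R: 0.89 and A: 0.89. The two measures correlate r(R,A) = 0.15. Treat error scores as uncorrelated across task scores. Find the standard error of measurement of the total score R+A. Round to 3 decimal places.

7.835

Var(total) = 558.08 + 69.888 = 627.968.
True-score variance = 496.691 + 69.888 = 566.579, so reliability = 0.9022.
Error variance = 627.968 − 566.579 = 61.3888; SEM = √61.3888 = 7.835.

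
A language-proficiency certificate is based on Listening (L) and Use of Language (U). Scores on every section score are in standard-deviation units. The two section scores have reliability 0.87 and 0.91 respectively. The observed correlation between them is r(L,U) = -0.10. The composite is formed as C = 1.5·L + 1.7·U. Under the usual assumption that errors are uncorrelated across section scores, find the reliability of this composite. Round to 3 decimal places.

Var(C) = 1.5² + 1.7² + 2·[2.55·(-0.10)] = 5.14 − 0.51 = 4.63.
Because errors are independent across components, Cov(Tᵢ,Tⱼ) = Cov(Xᵢ,Xⱼ); the off-diagonal part of the true-score variance is the same as above.
True-score variance = [1.5²·0.87 + 1.7²·0.91] − 0.51 = 4.5874 − 0.51 = 4.0774.
Reliability = 4.0774 / 4.63 = 0.881.

0.881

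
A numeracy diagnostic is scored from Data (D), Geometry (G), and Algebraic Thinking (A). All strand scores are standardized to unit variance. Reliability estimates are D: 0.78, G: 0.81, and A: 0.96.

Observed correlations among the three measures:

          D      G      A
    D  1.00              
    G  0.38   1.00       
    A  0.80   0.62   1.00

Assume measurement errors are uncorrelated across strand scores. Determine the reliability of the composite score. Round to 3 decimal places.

Var(D+G+A) = 3 + 2·[0.38 + 0.80 + 0.62] = 3 + 3.6 = 6.6.
Under uncorrelated errors the observed covariances equal the true-score covariances, so only the own-variance terms attenuate.
True-score variance = [0.78 + 0.81 + 0.96] + 3.6 = 2.55 + 3.6 = 6.15.
Reliability = 6.15 / 6.6 = 0.932.

0.932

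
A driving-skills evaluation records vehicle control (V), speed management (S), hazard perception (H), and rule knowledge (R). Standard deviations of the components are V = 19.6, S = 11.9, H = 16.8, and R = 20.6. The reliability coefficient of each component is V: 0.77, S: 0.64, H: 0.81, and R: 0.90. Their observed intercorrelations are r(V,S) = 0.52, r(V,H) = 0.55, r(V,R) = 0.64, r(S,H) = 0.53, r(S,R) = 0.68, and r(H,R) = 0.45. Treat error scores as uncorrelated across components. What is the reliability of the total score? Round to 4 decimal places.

0.9267

Var(V+S+H+R) = 19.6² + 11.9² + 16.8² + 20.6² + 2·[19.6·11.9·0.52 + 19.6·16.8·0.55 + 19.6·20.6·0.64 + 11.9·16.8·0.53 + 11.9·20.6·0.68 + 16.8·20.6·0.45] = 1232.37 + 1978.37 = 3210.74.
With uncorrelated errors the cross-covariances are all true-score covariance, so they carry over unchanged; only the diagonal terms shrink to ρᵢσᵢ².
True-score variance = [19.6²·0.77 + 11.9²·0.64 + 16.8²·0.81 + 20.6²·0.90] + 1978.37 = 996.972 + 1978.37 = 2975.34.
Reliability = 2975.34 / 3210.74 = 0.9267.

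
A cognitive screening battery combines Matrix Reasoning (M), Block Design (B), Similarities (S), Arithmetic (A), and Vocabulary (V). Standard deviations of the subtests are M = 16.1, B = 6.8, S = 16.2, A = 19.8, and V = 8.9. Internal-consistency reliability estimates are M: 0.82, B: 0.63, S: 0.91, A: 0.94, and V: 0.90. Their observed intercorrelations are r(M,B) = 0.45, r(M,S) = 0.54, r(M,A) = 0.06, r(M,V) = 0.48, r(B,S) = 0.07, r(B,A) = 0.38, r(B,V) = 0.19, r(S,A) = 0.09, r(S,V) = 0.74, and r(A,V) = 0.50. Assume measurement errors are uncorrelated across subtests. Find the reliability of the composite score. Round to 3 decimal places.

0.946

Var(M+B+S+A+V) = 16.1² + 6.8² + 16.2² + 19.8² + 8.9² + 2·[16.1·6.8·0.45 + 16.1·16.2·0.54 + 16.1·19.8·0.06 + 16.1·8.9·0.48 + 6.8·16.2·0.07 + 6.8·19.8·0.38 + 6.8·8.9·0.19 + 16.2·19.8·0.09 + 16.2·8.9·0.74 + 19.8·8.9·0.50] = 1039.14 + 1144.12 = 2183.26.
Under uncorrelated errors the observed covariances equal the true-score covariances, so only the own-variance terms attenuate.
True-score variance = [16.1²·0.82 + 6.8²·0.63 + 16.2²·0.91 + 19.8²·0.94 + 8.9²·0.90] + 1144.12 = 920.31 + 1144.12 = 2064.43.
Reliability = 2064.43 / 2183.26 = 0.946.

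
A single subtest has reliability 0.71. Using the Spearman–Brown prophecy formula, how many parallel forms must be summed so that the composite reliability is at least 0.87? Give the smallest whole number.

3

k ≥ ρ*(1−ρ₁)/(ρ₁(1−ρ*)) = 0.87·0.29 / (0.71·0.13) = 2.733.
Smallest integer k = 3.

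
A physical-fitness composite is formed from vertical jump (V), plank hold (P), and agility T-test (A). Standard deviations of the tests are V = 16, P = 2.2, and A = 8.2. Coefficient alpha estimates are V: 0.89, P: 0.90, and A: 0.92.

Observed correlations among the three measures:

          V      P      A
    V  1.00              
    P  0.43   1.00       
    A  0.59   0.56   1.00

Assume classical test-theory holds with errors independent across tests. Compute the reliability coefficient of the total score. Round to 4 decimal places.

Var(V+P+A) = 16² + 2.2² + 8.2² + 2·[16·2.2·0.43 + 16·8.2·0.59 + 2.2·8.2·0.56] = 328.08 + 205.293 = 533.373.
Because errors are independent across components, Cov(Tᵢ,Tⱼ) = Cov(Xᵢ,Xⱼ); the off-diagonal part of the true-score variance is the same as above.
True-score variance = [16²·0.89 + 2.2²·0.90 + 8.2²·0.92] + 205.293 = 294.057 + 205.293 = 499.35.
Reliability = 499.35 / 533.373 = 0.9362.

0.9362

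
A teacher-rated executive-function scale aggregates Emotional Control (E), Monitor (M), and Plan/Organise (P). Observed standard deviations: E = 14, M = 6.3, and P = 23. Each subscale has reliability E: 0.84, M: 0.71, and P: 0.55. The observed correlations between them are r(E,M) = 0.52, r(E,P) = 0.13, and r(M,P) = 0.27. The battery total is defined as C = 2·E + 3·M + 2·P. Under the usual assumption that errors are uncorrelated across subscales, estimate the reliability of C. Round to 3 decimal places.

Var(C) = 2²·14² + 3²·6.3² + 2²·23² + 2·[6·14·6.3·0.52 + 4·14·23·0.13 + 6·6.3·23·0.27] = 3257.21 + 1354.72 = 4611.93.
With uncorrelated errors the cross-covariances are all true-score covariance, so they carry over unchanged; only the diagonal terms shrink to ρᵢσᵢ².
True-score variance = [2²·14²·0.84 + 3²·6.3²·0.71 + 2²·23²·0.55] + 1354.72 = 2075.98 + 1354.72 = 3430.7.
Reliability = 3430.7 / 4611.93 = 0.744.

0.744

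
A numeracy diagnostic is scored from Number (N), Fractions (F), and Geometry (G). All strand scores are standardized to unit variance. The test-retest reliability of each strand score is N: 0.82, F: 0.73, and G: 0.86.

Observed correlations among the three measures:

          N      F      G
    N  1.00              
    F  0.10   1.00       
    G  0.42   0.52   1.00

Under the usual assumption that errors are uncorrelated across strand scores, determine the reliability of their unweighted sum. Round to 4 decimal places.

Var(N+F+G) = 3 + 2·[0.10 + 0.42 + 0.52] = 3 + 2.08 = 5.08.
Under uncorrelated errors the observed covariances equal the true-score covariances, so only the own-variance terms attenuate.
True-score variance = [0.82 + 0.73 + 0.86] + 2.08 = 2.41 + 2.08 = 4.49.
Reliability = 4.49 / 5.08 = 0.8839.

0.8839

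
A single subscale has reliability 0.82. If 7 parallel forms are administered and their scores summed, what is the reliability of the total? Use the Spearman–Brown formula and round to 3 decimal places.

0.970

ρ_k = kρ / (1 + (k−1)ρ) = 7·0.82 / (1 + 6·0.82) = 5.740 / 5.920 = 0.970.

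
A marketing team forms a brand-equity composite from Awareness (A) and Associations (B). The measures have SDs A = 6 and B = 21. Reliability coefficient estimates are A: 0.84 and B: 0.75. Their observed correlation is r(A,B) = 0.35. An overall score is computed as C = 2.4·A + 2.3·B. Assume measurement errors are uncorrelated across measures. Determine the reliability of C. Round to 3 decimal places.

0.796

Var(C) = 2.4²·6² + 2.3²·21² + 2·[5.52·6·21·0.35] = 2540.25 + 486.864 = 3027.11.
With uncorrelated errors the cross-covariances are all true-score covariance, so they carry over unchanged; only the diagonal terms shrink to ρᵢσᵢ².
True-score variance = [2.4²·6²·0.84 + 2.3²·21²·0.75] + 486.864 = 1923.85 + 486.864 = 2410.71.
Reliability = 2410.71 / 3027.11 = 0.796.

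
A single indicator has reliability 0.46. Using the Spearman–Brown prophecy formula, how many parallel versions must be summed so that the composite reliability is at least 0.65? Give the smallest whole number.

k ≥ ρ*(1−ρ₁)/(ρ₁(1−ρ*)) = 0.65·0.54 / (0.46·0.35) = 2.180.
Smallest integer k = 3.

3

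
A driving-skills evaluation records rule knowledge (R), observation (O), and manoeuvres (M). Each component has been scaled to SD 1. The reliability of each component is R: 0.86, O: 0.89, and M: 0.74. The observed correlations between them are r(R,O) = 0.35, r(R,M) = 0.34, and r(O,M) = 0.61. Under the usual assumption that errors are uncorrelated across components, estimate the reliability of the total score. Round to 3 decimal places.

0.909

Var(R+O+M) = 3 + 2·[0.35 + 0.34 + 0.61] = 3 + 2.6 = 5.6.
Under uncorrelated errors the observed covariances equal the true-score covariances, so only the own-variance terms attenuate.
True-score variance = [0.86 + 0.89 + 0.74] + 2.6 = 2.49 + 2.6 = 5.09.
Reliability = 5.09 / 5.6 = 0.909.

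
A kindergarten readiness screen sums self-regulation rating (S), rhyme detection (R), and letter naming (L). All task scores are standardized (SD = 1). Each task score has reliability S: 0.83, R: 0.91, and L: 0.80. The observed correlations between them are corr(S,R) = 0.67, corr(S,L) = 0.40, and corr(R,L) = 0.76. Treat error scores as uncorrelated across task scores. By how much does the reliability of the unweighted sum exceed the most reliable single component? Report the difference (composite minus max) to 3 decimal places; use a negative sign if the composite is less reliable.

0.021

Var(sum) = 3 + 3.66 = 6.66; true-score variance = 2.54 + 3.66 = 6.2; composite reliability = 0.9309.
Max component reliability = 0.9100.
Difference = 0.9309 − 0.9100 = 0.021.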